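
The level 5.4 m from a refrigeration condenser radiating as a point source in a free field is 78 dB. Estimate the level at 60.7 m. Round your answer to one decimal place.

57.0 dB

Point-source attenuation: ΔL = 20·log₁₀(r₂/r₁) = 20·log₁₀(60.7/5.4) = 21.016 dB.
L₂ = 78 − 20·log₁₀(60.7/5.4) = 78 − 21.016 = 56.98 dB.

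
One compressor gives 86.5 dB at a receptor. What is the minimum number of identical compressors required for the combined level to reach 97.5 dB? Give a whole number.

N identical sources give L₁ + 10·log₁₀ N, so require 10·log₁₀ N ≥ 97.5 − 86.5 = 11.0 dB.
N ≥ 10^(11.0/10) = 12.589, so N = 13.

13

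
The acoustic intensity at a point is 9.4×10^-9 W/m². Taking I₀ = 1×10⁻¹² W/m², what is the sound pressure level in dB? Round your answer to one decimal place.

L = 10·log₁₀(I/I₀) = 10·log₁₀(9.4×10^-9/10⁻¹²) = 10·log₁₀(9.4×10^3).
L = 10·(0.9731 + 3) = 39.73 dB.

39.7 dB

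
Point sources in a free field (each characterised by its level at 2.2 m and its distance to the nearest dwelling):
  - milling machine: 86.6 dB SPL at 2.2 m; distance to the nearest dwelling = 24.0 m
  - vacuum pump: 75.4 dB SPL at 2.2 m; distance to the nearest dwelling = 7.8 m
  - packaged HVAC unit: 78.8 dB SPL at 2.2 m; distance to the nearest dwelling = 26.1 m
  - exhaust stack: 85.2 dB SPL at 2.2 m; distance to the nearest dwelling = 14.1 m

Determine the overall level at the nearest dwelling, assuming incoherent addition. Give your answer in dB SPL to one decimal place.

71.8 dB SPL

Propagate each source to the receiver with L = L_ref − 20·log₁₀(r/r_ref), then add intensities.
milling machine: 86.6 − 20·log₁₀(24.0/2.2) = 86.6 − 20.76 = 65.84 dB SPL.
vacuum pump: 75.4 − 20·log₁₀(7.8/2.2) = 75.4 − 10.99 = 64.41 dB SPL.
packaged HVAC unit: 78.8 − 20·log₁₀(26.1/2.2) = 78.8 − 21.48 = 57.32 dB SPL.
exhaust stack: 85.2 − 20·log₁₀(14.1/2.2) = 85.2 − 16.14 = 69.06 dB SPL.
Σ 10^(L/10) = 1.520e+07 → L_total = 10·log₁₀(1.520e+07) = 71.82 dB SPL.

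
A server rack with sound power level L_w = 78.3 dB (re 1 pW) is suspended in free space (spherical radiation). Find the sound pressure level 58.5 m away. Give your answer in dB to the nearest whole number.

Free-field spherical radiation: L_p = L_w − 10·log₁₀(4π·r²), r = 58.5 m.
4π·r² = 4.301e+04 m², 10·log₁₀ of that is 46.335 dB.
L_p = 78.3 − 46.335 = 31.96 dB.

32 dB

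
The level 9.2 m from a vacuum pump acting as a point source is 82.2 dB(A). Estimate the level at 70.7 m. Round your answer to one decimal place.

Spherical spreading from a point source gives a 20·log₁₀(r₂/r₁) drop.
L₂ = 82.2 − 20·log₁₀(70.7/9.2) = 82.2 − 17.713 = 64.49 dB(A).

64.5 dB(A)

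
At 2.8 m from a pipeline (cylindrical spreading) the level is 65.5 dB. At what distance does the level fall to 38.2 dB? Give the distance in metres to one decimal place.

1503.7 m

Line-source spreading drops the level by 10·log₁₀(r₂/r₁); inverting, r₂/r₁ = 10^(ΔL/10).
r₂ = 2.8·10^((65.5−38.2)/10) = 2.8·10^(27.3/10) = 1503.69 m.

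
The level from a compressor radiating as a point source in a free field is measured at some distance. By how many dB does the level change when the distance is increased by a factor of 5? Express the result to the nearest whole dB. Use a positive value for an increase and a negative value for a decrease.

-14 dB

Point-source spreading: ΔL = −20·log₁₀(r₂/r₁).
ΔL = −20·log₁₀(5) = -13.98 dB.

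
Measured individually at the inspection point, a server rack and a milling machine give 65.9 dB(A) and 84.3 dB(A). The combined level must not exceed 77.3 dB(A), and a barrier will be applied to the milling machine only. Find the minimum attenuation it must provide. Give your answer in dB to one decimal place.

Fixed contribution from the other source: Σ 10^(L/10) = 10^(65.9/10) = 3.890e+06 (65.90 dB(A)).
To meet 77.3 dB(A) overall, the treated milling machine may contribute at most 10^(77.3/10) − 3.890e+06 = 4.981e+07, i.e. 76.97 dB(A).
Required insertion loss = 84.3 − 76.97 = 7.33 dB.

7.3 dB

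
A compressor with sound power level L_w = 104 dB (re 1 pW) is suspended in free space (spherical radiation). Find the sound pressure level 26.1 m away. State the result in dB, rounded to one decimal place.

Free-field spherical radiation: L_p = L_w − 10·log₁₀(4π·r²), r = 26.1 m.
4π·r² = 8560 m², 10·log₁₀ of that is 39.325 dB.
L_p = 104 − 39.325 = 64.68 dB.

64.7 dB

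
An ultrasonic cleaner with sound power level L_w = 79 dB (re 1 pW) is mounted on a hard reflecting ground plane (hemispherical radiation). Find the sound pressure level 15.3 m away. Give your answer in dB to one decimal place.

47.3 dB

L_p = L_w − 10·log₁₀(2π·r²) with r = 15.3 m.
2π·r² = 1471 m², 10·log₁₀ of that is 31.676 dB.
L_p = 79 − 31.676 = 47.32 dB.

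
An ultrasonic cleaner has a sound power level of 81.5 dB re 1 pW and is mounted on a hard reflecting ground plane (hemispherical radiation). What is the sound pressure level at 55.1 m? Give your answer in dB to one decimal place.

Free-field hemispherical radiation: L_p = L_w − 10·log₁₀(2π·r²), r = 55.1 m.
2π·r² = 1.908e+04 m², 10·log₁₀ of that is 42.805 dB.
L_p = 81.5 − 42.805 = 38.70 dB.

38.7 dB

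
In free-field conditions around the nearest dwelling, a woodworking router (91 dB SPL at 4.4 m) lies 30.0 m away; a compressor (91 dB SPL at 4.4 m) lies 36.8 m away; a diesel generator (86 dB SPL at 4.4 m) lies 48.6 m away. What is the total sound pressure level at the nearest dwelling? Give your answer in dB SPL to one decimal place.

Apply inverse-square spreading to bring every level to the receiver, then sum 10^(L/10).
woodworking router: 91 − 20·log₁₀(30.0/4.4) = 91 − 16.67 = 74.33 dB SPL.
compressor: 91 − 20·log₁₀(36.8/4.4) = 91 − 18.45 = 72.55 dB SPL.
diesel generator: 86 − 20·log₁₀(48.6/4.4) = 86 − 20.86 = 65.14 dB SPL.
Σ 10^(L/10) = 4.834e+07 → L_total = 10·log₁₀(4.834e+07) = 76.84 dB SPL.

76.8 dB SPL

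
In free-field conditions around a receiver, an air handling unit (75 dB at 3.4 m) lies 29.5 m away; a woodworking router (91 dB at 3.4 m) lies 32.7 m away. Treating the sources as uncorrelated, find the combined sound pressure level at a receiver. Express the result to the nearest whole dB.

Apply inverse-square spreading to bring every level to the receiver, then sum 10^(L/10).
air handling unit: 75 − 20·log₁₀(29.5/3.4) = 75 − 18.77 = 56.23 dB.
woodworking router: 91 − 20·log₁₀(32.7/3.4) = 91 − 19.66 = 71.34 dB.
Σ 10^(L/10) = 1.403e+07 → L_total = 10·log₁₀(1.403e+07) = 71.47 dB.

71 dB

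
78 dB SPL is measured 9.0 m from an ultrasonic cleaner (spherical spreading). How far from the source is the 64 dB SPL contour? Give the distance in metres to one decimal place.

The 14.0 dB drop corresponds to a distance ratio of 10^(14.0/20) for a point source.
r₂ = 9.0·10^((78−64)/20) = 9.0·10^(14.0/20) = 45.11 m.

45.1 m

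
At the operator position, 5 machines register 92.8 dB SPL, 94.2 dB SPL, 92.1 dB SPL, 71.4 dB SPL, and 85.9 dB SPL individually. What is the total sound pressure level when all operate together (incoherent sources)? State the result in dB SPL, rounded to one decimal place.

For uncorrelated sources the intensities add, so convert each level to linear form, sum, and take 10·log₁₀ of the total.
Σ 10^(L/10) = 10^(92.8/10) + 10^(94.2/10) + 10^(92.1/10) + 10^(71.4/10) + 10^(85.9/10) = 6.560e+09.
L_total = 10·log₁₀(6.560e+09) = 98.17 dB SPL.

98.2 dB SPL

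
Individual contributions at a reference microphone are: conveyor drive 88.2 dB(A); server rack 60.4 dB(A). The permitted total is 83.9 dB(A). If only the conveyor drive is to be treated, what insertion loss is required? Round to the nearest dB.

4 dB

The untreated sources together contribute 10^(60.4/10) = 1.096e+06, i.e. 60.40 dB(A).
The limit corresponds to 10^(83.9/10) = 2.455e+08; subtracting the fixed part leaves 2.444e+08 for the conveyor drive, i.e. 83.88 dB(A).
Required insertion loss = 88.2 − 83.88 = 4.32 dB.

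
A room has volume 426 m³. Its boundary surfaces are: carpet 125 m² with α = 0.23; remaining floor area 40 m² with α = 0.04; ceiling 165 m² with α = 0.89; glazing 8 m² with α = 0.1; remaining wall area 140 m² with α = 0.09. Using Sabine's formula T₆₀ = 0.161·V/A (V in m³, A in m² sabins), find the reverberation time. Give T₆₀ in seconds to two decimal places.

0.36 s

Summing Sᵢαᵢ: 125·0.23 + 40·0.04 + 165·0.89 + 8·0.1 + 140·0.09 = 190.60 m².
T₆₀ = 0.161·V/A = 0.161·426/190.60 = 0.360 s.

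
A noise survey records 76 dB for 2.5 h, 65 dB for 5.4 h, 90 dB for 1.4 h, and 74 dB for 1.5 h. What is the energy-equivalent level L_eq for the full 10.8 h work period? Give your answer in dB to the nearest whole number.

Weight each interval's intensity by its duration and average over T = 10.8 h:
Σ tᵢ·10^(Lᵢ/10) = 2.5·10^(76/10) + 5.4·10^(65/10) + 1.4·10^(90/10) + 1.5·10^(74/10) = 1.554e+09.
L_eq = 10·log₁₀(1.554e+09/10.8) = 81.58 dB.

82 dB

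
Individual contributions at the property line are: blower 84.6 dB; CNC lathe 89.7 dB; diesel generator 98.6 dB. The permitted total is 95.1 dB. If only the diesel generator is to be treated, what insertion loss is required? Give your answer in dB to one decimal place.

Everything except the diesel generator sums to 10^(84.6/10) + 10^(89.7/10) = 1.222e+09 in linear terms, 90.87 dB.
The limit corresponds to 10^(95.1/10) = 3.236e+09; subtracting the fixed part leaves 2.014e+09 for the diesel generator, i.e. 93.04 dB.
Required insertion loss = 98.6 − 93.04 = 5.56 dB.

5.6 dB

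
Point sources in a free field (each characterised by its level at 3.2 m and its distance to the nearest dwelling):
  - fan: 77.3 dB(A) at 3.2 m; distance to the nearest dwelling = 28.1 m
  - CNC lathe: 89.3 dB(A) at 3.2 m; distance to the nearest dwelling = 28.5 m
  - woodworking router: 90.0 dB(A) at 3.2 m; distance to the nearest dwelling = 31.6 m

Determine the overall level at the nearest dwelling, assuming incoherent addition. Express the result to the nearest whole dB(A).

Apply inverse-square spreading to bring every level to the receiver, then sum 10^(L/10).
fan: 77.3 − 20·log₁₀(28.1/3.2) = 77.3 − 18.87 = 58.43 dB(A).
CNC lathe: 89.3 − 20·log₁₀(28.5/3.2) = 89.3 − 18.99 = 70.31 dB(A).
woodworking router: 90.0 − 20·log₁₀(31.6/3.2) = 90.0 − 19.89 = 70.11 dB(A).
Σ 10^(L/10) = 2.168e+07 → L_total = 10·log₁₀(2.168e+07) = 73.36 dB(A).

73 dB(A)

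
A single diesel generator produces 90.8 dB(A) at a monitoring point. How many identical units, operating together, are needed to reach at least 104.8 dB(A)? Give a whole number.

26

Need L₁ + 10·log₁₀ N ≥ 104.8, i.e. log₁₀ N ≥ 1.40.
N ≥ 10^(14.0/10) = 25.119, so N = 26.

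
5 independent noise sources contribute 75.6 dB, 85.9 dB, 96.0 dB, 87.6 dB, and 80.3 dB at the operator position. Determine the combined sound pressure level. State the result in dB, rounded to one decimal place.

Incoherent sources combine by intensity addition: L_total = 10·log₁₀(Σ 10^(L_i/10)).
Σ 10^(L/10) = 10^(75.6/10) + 10^(85.9/10) + 10^(96.0/10) + 10^(87.6/10) + 10^(80.3/10) = 5.089e+09.
L_total = 10·log₁₀(5.089e+09) = 97.07 dB.

97.1 dB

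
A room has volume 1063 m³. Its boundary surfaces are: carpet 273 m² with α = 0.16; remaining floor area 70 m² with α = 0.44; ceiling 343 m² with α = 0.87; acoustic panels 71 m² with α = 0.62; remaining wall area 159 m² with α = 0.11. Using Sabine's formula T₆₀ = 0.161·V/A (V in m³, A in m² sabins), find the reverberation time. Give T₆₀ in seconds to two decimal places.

Summing Sᵢαᵢ: 273·0.16 + 70·0.44 + 343·0.87 + 71·0.62 + 159·0.11 = 434.40 m².
T₆₀ = 0.161·V/A = 0.161·1063/434.40 = 0.394 s.

0.39 s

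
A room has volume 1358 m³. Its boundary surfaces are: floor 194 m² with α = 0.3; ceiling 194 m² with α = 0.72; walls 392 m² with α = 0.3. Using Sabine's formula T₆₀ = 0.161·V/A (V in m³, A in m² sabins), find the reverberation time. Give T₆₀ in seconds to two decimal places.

Total absorption A = 194·0.3 + 194·0.72 + 392·0.3 = 315.48 m² sabins.
T₆₀ = 0.161·V/A = 0.161·1358/315.48 = 0.693 s.

0.69 s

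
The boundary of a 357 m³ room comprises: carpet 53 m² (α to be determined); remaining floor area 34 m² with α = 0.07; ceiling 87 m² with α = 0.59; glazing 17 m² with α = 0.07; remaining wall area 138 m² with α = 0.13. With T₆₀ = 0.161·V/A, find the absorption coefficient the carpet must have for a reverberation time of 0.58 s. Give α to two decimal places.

0.50

From T₆₀ = 0.161·V/A, the target T₆₀ = 0.58 s needs A = 0.161·357/0.58 = 99.10 m².
Absorption from the other surfaces = 34·0.07 + 87·0.59 + 17·0.07 + 138·0.13 = 72.84 m², so the carpet must supply 26.26 m² over 53 m².
α = 26.26/53 = 0.495.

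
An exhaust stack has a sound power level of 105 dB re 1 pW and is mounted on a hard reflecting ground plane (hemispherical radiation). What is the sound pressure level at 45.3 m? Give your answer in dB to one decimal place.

L_p = L_w − 10·log₁₀(2π·r²) with r = 45.3 m.
2π·r² = 1.289e+04 m², 10·log₁₀ of that is 41.104 dB.
L_p = 105 − 41.104 = 63.90 dB.

63.9 dB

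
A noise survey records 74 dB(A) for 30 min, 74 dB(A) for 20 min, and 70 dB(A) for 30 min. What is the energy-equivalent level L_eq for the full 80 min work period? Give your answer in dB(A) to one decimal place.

L_eq = 10·log₁₀[(1/T)·Σ tᵢ·10^(Lᵢ/10)] with T = 80 min.
Σ tᵢ·10^(Lᵢ/10) = 30·10^(74/10) + 20·10^(74/10) + 30·10^(70/10) = 1.556e+09.
L_eq = 10·log₁₀(1.556e+09/80) = 72.89 dB(A).

72.9 dB(A)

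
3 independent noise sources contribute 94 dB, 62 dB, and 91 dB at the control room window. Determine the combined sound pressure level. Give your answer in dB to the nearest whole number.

Incoherent sources combine by intensity addition: L_total = 10·log₁₀(Σ 10^(L_i/10)).
Σ 10^(L/10) = 10^(94/10) + 10^(62/10) + 10^(91/10) = 3.772e+09.
L_total = 10·log₁₀(3.772e+09) = 95.77 dB.

96 dB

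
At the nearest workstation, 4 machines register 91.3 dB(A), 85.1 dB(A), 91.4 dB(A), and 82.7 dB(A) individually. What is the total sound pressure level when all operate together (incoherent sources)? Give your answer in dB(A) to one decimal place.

95.1 dB(A)

For uncorrelated sources the intensities add, so convert each level to linear form, sum, and take 10·log₁₀ of the total.
Σ 10^(L/10) = 10^(91.3/10) + 10^(85.1/10) + 10^(91.4/10) + 10^(82.7/10) = 3.239e+09.
L_total = 10·log₁₀(3.239e+09) = 95.10 dB(A).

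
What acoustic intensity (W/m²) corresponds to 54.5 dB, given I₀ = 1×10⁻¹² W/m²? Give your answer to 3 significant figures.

2.82e-07 W/m²

I = I₀·10^(L/10) = 10⁻¹² × 10^(54.5/10) = 10^(-6.550).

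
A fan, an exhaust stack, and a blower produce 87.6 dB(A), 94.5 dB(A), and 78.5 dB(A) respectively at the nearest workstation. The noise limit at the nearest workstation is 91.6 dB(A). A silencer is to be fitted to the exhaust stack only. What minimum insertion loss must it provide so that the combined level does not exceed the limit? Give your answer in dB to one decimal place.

5.5 dB

Everything except the exhaust stack sums to 10^(87.6/10) + 10^(78.5/10) = 6.462e+08 in linear terms, 88.10 dB(A).
The limit corresponds to 10^(91.6/10) = 1.445e+09; subtracting the fixed part leaves 7.992e+08 for the exhaust stack, i.e. 89.03 dB(A).
Required insertion loss = 94.5 − 89.03 = 5.47 dB.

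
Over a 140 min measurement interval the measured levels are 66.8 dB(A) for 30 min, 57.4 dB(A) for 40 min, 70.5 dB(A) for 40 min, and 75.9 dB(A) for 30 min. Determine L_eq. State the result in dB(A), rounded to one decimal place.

Weight each interval's intensity by its duration and average over T = 140 min:
Σ tᵢ·10^(Lᵢ/10) = 30·10^(66.8/10) + 40·10^(57.4/10) + 40·10^(70.5/10) + 30·10^(75.9/10) = 1.782e+09.
L_eq = 10·log₁₀(1.782e+09/140) = 71.05 dB(A).

71.0 dB(A)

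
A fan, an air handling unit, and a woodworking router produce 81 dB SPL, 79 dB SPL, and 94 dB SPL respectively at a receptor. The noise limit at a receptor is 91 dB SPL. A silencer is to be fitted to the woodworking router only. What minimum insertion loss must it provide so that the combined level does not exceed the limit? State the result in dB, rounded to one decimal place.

Everything except the woodworking router sums to 10^(81/10) + 10^(79/10) = 2.053e+08 in linear terms, 83.12 dB SPL.
The limit corresponds to 10^(91/10) = 1.259e+09; subtracting the fixed part leaves 1.054e+09 for the woodworking router, i.e. 90.23 dB SPL.
Required insertion loss = 94 − 90.23 = 3.77 dB.

3.8 dB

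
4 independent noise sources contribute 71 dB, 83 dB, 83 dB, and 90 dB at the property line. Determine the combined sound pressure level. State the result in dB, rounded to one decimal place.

For uncorrelated sources the intensities add, so convert each level to linear form, sum, and take 10·log₁₀ of the total.
Σ 10^(L/10) = 10^(71/10) + 10^(83/10) + 10^(83/10) + 10^(90/10) = 1.412e+09.
L_total = 10·log₁₀(1.412e+09) = 91.50 dB.

91.5 dB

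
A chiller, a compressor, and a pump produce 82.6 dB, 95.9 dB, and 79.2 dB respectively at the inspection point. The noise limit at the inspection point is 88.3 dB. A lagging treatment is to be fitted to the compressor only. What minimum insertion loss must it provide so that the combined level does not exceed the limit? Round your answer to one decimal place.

9.8 dB

Everything except the compressor sums to 10^(82.6/10) + 10^(79.2/10) = 2.651e+08 in linear terms, 84.23 dB.
The limit corresponds to 10^(88.3/10) = 6.761e+08; subtracting the fixed part leaves 4.109e+08 for the compressor, i.e. 86.14 dB.
Required insertion loss = 95.9 − 86.14 = 9.76 dB.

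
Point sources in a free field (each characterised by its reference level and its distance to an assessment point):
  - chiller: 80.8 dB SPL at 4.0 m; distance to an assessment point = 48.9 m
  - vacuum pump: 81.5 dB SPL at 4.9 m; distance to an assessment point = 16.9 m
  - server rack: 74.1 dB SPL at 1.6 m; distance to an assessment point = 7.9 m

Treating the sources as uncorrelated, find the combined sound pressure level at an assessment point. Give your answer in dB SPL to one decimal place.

71.4 dB SPL

Apply inverse-square spreading to bring every level to the receiver, then sum 10^(L/10).
chiller: 80.8 − 20·log₁₀(48.9/4.0) = 80.8 − 21.74 = 59.06 dB SPL.
vacuum pump: 81.5 − 20·log₁₀(16.9/4.9) = 81.5 − 10.75 = 70.75 dB SPL.
server rack: 74.1 − 20·log₁₀(7.9/1.6) = 74.1 − 13.87 = 60.23 dB SPL.
Σ 10^(L/10) = 1.373e+07 → L_total = 10·log₁₀(1.373e+07) = 71.38 dB SPL.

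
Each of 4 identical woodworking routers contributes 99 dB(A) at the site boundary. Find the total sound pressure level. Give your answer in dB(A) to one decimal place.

105.0 dB(A)

L_total = L₁ + 10·log₁₀ N for N identical incoherent sources.
L_total = 99 + 10·log₁₀(4) = 99 + 6.021 = 105.02 dB(A).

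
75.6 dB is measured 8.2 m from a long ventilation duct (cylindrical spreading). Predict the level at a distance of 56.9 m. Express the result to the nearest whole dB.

Cylindrical spreading from a line source gives a 10·log₁₀(r₂/r₁) drop.
L₂ = 75.6 − 10·log₁₀(56.9/8.2) = 75.6 − 8.413 = 67.19 dB.

67 dB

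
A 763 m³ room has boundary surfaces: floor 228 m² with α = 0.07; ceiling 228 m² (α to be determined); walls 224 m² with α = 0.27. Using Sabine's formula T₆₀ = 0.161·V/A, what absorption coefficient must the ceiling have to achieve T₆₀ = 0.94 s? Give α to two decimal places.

Required total absorption A = 0.161·763/0.94 = 130.68 m².
Absorption from the other surfaces = 228·0.07 + 224·0.27 = 76.44 m², so the ceiling must supply 54.24 m² over 228 m².
α = 54.24/228 = 0.238.

0.24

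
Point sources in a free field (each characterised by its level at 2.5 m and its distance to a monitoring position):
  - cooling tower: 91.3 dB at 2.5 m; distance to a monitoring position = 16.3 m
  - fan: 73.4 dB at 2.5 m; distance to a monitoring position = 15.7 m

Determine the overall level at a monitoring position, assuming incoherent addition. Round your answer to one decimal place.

75.1 dB

First find each source's level at the receiver (point-source: −20·log₁₀(r/r_ref)), then combine on an intensity basis.
cooling tower: 91.3 − 20·log₁₀(16.3/2.5) = 91.3 − 16.28 = 75.02 dB.
fan: 73.4 − 20·log₁₀(15.7/2.5) = 73.4 − 15.96 = 57.44 dB.
Σ 10^(L/10) = 3.229e+07 → L_total = 10·log₁₀(3.229e+07) = 75.09 dB.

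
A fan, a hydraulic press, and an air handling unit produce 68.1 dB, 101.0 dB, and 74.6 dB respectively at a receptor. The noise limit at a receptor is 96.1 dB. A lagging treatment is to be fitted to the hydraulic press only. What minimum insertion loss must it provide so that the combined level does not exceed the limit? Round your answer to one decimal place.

4.9 dB

Everything except the hydraulic press sums to 10^(68.1/10) + 10^(74.6/10) = 3.530e+07 in linear terms, 75.48 dB.
To meet 96.1 dB overall, the treated hydraulic press may contribute at most 10^(96.1/10) − 3.530e+07 = 4.039e+09, i.e. 96.06 dB.
Required insertion loss = 101.0 − 96.06 = 4.94 dB.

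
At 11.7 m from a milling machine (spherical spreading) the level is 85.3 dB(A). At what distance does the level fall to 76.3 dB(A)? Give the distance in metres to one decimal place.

For a point source L₁ − L₂ = 20·log₁₀(r₂/r₁), so r₂ = r₁·10^((L₁−L₂)/20).
r₂ = 11.7·10^((85.3−76.3)/20) = 11.7·10^(9.0/20) = 32.98 m.

33.0 m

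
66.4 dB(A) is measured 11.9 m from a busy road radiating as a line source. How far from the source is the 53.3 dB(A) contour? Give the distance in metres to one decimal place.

243.0 m

For a line source L₁ − L₂ = 10·log₁₀(r₂/r₁), so r₂ = r₁·10^((L₁−L₂)/10).
r₂ = 11.9·10^((66.4−53.3)/10) = 11.9·10^(13.1/10) = 242.97 m.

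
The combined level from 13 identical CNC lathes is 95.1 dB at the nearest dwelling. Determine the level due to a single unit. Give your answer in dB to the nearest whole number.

84 dB

13 equal contributions raise the level by 10·log₁₀ 13 = 11.139 dB, so each unit alone gives 95.1 − 11.139.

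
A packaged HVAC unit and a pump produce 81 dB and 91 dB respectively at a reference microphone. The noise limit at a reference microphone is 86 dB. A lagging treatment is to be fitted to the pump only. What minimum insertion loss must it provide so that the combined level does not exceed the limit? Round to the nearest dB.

The untreated sources together contribute 10^(81/10) = 1.259e+08, i.e. 81.00 dB.
The limit corresponds to 10^(86/10) = 3.981e+08; subtracting the fixed part leaves 2.722e+08 for the pump, i.e. 84.35 dB.
Required insertion loss = 91 − 84.35 = 6.65 dB.

7 dB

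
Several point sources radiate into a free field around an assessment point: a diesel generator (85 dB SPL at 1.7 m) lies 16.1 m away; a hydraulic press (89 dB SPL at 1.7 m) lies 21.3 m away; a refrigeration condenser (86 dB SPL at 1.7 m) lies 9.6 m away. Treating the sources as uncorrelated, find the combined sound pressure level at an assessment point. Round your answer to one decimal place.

73.2 dB SPL

Apply inverse-square spreading to bring every level to the receiver, then sum 10^(L/10).
diesel generator: 85 − 20·log₁₀(16.1/1.7) = 85 − 19.53 = 65.47 dB SPL.
hydraulic press: 89 − 20·log₁₀(21.3/1.7) = 89 − 21.96 = 67.04 dB SPL.
refrigeration condenser: 86 − 20·log₁₀(9.6/1.7) = 86 − 15.04 = 70.96 dB SPL.
Σ 10^(L/10) = 2.107e+07 → L_total = 10·log₁₀(2.107e+07) = 73.24 dB SPL.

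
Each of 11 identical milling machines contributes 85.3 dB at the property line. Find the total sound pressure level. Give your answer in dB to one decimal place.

95.7 dB

With 11 equal, uncorrelated contributions the intensity is 11× that of one unit, giving a rise of 10·log₁₀ 11.
L_total = 85.3 + 10·log₁₀(11) = 85.3 + 10.414 = 95.71 dB.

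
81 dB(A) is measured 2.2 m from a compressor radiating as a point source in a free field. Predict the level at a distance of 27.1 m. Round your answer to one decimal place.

For a point source, L₂ = L₁ − 20·log₁₀(r₂/r₁).
L₂ = 81 − 20·log₁₀(27.1/2.2) = 81 − 21.811 = 59.19 dB(A).

59.2 dB(A)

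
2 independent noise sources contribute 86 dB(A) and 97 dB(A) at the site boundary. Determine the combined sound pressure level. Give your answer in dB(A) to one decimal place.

Incoherent sources combine by intensity addition: L_total = 10·log₁₀(Σ 10^(L_i/10)).
Σ 10^(L/10) = 10^(86/10) + 10^(97/10) = 5.410e+09.
L_total = 10·log₁₀(5.410e+09) = 97.33 dB(A).

97.3 dB(A)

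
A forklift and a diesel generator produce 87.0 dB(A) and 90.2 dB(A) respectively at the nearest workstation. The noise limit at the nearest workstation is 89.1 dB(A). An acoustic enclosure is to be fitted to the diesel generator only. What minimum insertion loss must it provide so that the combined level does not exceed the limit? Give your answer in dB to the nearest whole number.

5 dB

The untreated sources together contribute 10^(87.0/10) = 5.012e+08, i.e. 87.00 dB(A).
The limit corresponds to 10^(89.1/10) = 8.128e+08; subtracting the fixed part leaves 3.116e+08 for the diesel generator, i.e. 84.94 dB(A).
Required insertion loss = 90.2 − 84.94 = 5.26 dB.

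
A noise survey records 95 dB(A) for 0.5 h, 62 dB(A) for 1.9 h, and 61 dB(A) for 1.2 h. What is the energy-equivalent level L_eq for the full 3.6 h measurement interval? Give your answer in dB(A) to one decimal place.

L_eq = 10·log₁₀[(1/T)·Σ tᵢ·10^(Lᵢ/10)] with T = 3.6 h.
Σ tᵢ·10^(Lᵢ/10) = 0.5·10^(95/10) + 1.9·10^(62/10) + 1.2·10^(61/10) = 1.586e+09.
L_eq = 10·log₁₀(1.586e+09/3.6) = 86.44 dB(A).

86.4 dB(A)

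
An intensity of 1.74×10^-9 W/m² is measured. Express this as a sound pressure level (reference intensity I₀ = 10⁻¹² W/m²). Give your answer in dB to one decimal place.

Dividing by I₀ shifts the exponent by 12: I/I₀ = 1.74×10^3.
L = 10·(0.2405 + 3) = 32.41 dB.

32.4 dB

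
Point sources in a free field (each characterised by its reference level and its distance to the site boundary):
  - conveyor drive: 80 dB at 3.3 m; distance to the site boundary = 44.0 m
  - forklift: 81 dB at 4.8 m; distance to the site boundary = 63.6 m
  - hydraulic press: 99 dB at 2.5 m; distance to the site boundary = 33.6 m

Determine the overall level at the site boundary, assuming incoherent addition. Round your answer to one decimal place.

76.6 dB

Apply inverse-square spreading to bring every level to the receiver, then sum 10^(L/10).
conveyor drive: 80 − 20·log₁₀(44.0/3.3) = 80 − 22.50 = 57.50 dB.
forklift: 81 − 20·log₁₀(63.6/4.8) = 81 − 22.44 = 58.56 dB.
hydraulic press: 99 − 20·log₁₀(33.6/2.5) = 99 − 22.57 = 76.43 dB.
Σ 10^(L/10) = 4.525e+07 → L_total = 10·log₁₀(4.525e+07) = 76.56 dB.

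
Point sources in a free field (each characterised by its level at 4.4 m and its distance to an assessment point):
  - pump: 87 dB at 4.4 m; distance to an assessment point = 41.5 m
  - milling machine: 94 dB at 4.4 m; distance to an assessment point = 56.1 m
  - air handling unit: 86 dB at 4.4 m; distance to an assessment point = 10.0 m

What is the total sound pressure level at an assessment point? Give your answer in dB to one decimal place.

Propagate each source to the receiver with L = L_ref − 20·log₁₀(r/r_ref), then add intensities.
pump: 87 − 20·log₁₀(41.5/4.4) = 87 − 19.49 = 67.51 dB.
milling machine: 94 − 20·log₁₀(56.1/4.4) = 94 − 22.11 = 71.89 dB.
air handling unit: 86 − 20·log₁₀(10.0/4.4) = 86 − 7.13 = 78.87 dB.
Σ 10^(L/10) = 9.816e+07 → L_total = 10·log₁₀(9.816e+07) = 79.92 dB.

79.9 dB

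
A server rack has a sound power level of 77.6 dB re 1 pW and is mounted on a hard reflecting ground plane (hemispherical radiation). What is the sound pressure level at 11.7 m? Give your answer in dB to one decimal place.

Free-field hemispherical radiation: L_p = L_w − 10·log₁₀(2π·r²), r = 11.7 m.
2π·r² = 860.1 m², 10·log₁₀ of that is 29.346 dB.
L_p = 77.6 − 29.346 = 48.25 dB.

48.3 dB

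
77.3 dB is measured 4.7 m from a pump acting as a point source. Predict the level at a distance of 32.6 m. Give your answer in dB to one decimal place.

Spherical spreading from a point source gives a 20·log₁₀(r₂/r₁) drop.
L₂ = 77.3 − 20·log₁₀(32.6/4.7) = 77.3 − 16.822 = 60.48 dB.

60.5 dB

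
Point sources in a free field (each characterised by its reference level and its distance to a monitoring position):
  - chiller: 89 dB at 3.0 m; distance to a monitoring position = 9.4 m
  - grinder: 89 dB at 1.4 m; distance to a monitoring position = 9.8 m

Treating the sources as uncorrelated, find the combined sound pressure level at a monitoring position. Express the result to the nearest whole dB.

80 dB

Apply inverse-square spreading to bring every level to the receiver, then sum 10^(L/10).
chiller: 89 − 20·log₁₀(9.4/3.0) = 89 − 9.92 = 79.08 dB.
grinder: 89 − 20·log₁₀(9.8/1.4) = 89 − 16.90 = 72.10 dB.
Σ 10^(L/10) = 9.712e+07 → L_total = 10·log₁₀(9.712e+07) = 79.87 dB.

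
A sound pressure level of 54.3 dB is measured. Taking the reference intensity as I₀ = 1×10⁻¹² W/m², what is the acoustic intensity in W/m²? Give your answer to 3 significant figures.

I/I₀ = 10^(54.3/10) = 2.692e+05, so I = 2.692e+05 × 10⁻¹² W/m².

2.69e-07 W/m²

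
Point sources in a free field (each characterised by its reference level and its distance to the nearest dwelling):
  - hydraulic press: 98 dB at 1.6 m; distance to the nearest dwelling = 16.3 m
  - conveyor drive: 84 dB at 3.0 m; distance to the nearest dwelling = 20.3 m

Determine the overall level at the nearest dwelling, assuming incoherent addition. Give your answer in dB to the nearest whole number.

Propagate each source to the receiver with L = L_ref − 20·log₁₀(r/r_ref), then add intensities.
hydraulic press: 98 − 20·log₁₀(16.3/1.6) = 98 − 20.16 = 77.84 dB.
conveyor drive: 84 − 20·log₁₀(20.3/3.0) = 84 − 16.61 = 67.39 dB.
Σ 10^(L/10) = 6.628e+07 → L_total = 10·log₁₀(6.628e+07) = 78.21 dB.

78 dB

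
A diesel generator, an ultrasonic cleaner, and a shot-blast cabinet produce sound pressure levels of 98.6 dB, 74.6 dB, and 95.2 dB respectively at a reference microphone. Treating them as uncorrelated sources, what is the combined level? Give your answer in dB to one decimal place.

Incoherent sources combine by intensity addition: L_total = 10·log₁₀(Σ 10^(L_i/10)).
Σ 10^(L/10) = 10^(98.6/10) + 10^(74.6/10) + 10^(95.2/10) = 1.058e+10.
L_total = 10·log₁₀(1.058e+10) = 100.25 dB.

100.2 dB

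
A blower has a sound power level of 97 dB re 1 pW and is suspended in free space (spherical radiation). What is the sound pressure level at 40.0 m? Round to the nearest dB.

The power spreads over a sphere of area 4π·r², so L_p = L_w − 10·log₁₀(4π·r²).
4π·r² = 2.011e+04 m², 10·log₁₀ of that is 43.033 dB.
L_p = 97 − 43.033 = 53.97 dB.

54 dB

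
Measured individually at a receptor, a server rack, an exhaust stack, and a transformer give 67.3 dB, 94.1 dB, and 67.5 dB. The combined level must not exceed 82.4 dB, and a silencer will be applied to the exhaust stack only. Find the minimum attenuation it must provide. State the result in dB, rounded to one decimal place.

The untreated sources together contribute 10^(67.3/10) + 10^(67.5/10) = 1.099e+07, i.e. 70.41 dB.
The limit corresponds to 10^(82.4/10) = 1.738e+08; subtracting the fixed part leaves 1.628e+08 for the exhaust stack, i.e. 82.12 dB.
Required insertion loss = 94.1 − 82.12 = 11.98 dB.

12.0 dB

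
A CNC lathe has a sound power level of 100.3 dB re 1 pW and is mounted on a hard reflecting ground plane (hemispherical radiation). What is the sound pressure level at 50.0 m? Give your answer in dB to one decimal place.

Free-field hemispherical radiation: L_p = L_w − 10·log₁₀(2π·r²), r = 50.0 m.
2π·r² = 1.571e+04 m², 10·log₁₀ of that is 41.961 dB.
L_p = 100.3 − 41.961 = 58.34 dB.

58.3 dB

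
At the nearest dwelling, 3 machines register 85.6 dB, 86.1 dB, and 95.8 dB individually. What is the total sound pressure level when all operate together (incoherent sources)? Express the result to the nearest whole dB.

For uncorrelated sources the intensities add, so convert each level to linear form, sum, and take 10·log₁₀ of the total.
Σ 10^(L/10) = 10^(85.6/10) + 10^(86.1/10) + 10^(95.8/10) = 4.572e+09.
L_total = 10·log₁₀(4.572e+09) = 96.60 dB.

97 dB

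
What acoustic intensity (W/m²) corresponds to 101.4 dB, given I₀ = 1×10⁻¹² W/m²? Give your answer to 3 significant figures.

0.0138 W/m²

L = 10·log₁₀(I/I₀) ⇒ I = I₀·10^(L/10) = 10⁻¹² × 10^10.14.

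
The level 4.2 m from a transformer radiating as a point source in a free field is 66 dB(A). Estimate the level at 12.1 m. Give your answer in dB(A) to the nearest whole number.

57 dB(A)

Point-source attenuation: ΔL = 20·log₁₀(r₂/r₁) = 20·log₁₀(12.1/4.2) = 9.191 dB.
L₂ = 66 − 20·log₁₀(12.1/4.2) = 66 − 9.191 = 56.81 dB(A).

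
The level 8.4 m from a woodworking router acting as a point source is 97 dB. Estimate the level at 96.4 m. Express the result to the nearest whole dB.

Point-source attenuation: ΔL = 20·log₁₀(r₂/r₁) = 20·log₁₀(96.4/8.4) = 21.196 dB.
L₂ = 97 − 20·log₁₀(96.4/8.4) = 97 − 21.196 = 75.80 dB.

76 dB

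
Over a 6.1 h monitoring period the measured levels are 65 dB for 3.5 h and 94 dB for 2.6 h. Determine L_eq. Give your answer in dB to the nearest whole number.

90 dB

Weight each interval's intensity by its duration and average over T = 6.1 h:
Σ tᵢ·10^(Lᵢ/10) = 3.5·10^(65/10) + 2.6·10^(94/10) = 6.542e+09.
L_eq = 10·log₁₀(6.542e+09/6.1) = 90.30 dB.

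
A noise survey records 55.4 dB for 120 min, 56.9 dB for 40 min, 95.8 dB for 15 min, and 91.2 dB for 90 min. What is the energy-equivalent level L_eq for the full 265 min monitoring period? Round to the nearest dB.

88 dB

Weight each interval's intensity by its duration and average over T = 265 min:
Σ tᵢ·10^(Lᵢ/10) = 120·10^(55.4/10) + 40·10^(56.9/10) + 15·10^(95.8/10) + 90·10^(91.2/10) = 1.757e+11.
L_eq = 10·log₁₀(1.757e+11/265) = 88.22 dB.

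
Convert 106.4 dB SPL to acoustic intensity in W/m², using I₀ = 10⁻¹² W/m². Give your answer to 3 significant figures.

0.0437 W/m²

I = I₀·10^(L/10) = 10⁻¹² × 10^(106.4/10) = 10^(-1.360).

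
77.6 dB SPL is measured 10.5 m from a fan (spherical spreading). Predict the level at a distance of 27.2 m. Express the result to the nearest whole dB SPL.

Spherical spreading from a point source gives a 20·log₁₀(r₂/r₁) drop.
L₂ = 77.6 − 20·log₁₀(27.2/10.5) = 77.6 − 8.268 = 69.33 dB SPL.

69 dB SPL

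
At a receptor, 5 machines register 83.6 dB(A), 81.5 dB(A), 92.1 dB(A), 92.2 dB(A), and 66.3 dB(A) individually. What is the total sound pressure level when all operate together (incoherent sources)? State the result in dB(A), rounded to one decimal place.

For uncorrelated sources the intensities add, so convert each level to linear form, sum, and take 10·log₁₀ of the total.
Σ 10^(L/10) = 10^(83.6/10) + 10^(81.5/10) + 10^(92.1/10) + 10^(92.2/10) + 10^(66.3/10) = 3.656e+09.
L_total = 10·log₁₀(3.656e+09) = 95.63 dB(A).

95.6 dB(A)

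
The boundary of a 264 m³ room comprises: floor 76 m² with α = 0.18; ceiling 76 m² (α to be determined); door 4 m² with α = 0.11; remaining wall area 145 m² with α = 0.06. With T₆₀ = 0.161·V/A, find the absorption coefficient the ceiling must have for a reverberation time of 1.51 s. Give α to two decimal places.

0.07

A = 0.161·V/T₆₀ = 0.161·264/1.51 = 28.15 m² sabins.
Absorption from the other surfaces = 76·0.18 + 4·0.11 + 145·0.06 = 22.82 m², so the ceiling must supply 5.33 m² over 76 m².
α = 5.33/76 = 0.070.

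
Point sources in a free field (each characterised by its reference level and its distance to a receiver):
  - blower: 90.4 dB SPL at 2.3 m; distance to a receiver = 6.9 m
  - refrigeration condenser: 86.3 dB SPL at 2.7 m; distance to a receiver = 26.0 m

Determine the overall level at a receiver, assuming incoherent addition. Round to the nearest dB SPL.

Apply inverse-square spreading to bring every level to the receiver, then sum 10^(L/10).
blower: 90.4 − 20·log₁₀(6.9/2.3) = 90.4 − 9.54 = 80.86 dB SPL.
refrigeration condenser: 86.3 − 20·log₁₀(26.0/2.7) = 86.3 − 19.67 = 66.63 dB SPL.
Σ 10^(L/10) = 1.264e+08 → L_total = 10·log₁₀(1.264e+08) = 81.02 dB SPL.

81 dB SPL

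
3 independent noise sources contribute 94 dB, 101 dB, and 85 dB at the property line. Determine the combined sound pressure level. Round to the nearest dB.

Incoherent sources combine by intensity addition: L_total = 10·log₁₀(Σ 10^(L_i/10)).
Σ 10^(L/10) = 10^(94/10) + 10^(101/10) + 10^(85/10) = 1.542e+10.
L_total = 10·log₁₀(1.542e+10) = 101.88 dB.

102 dB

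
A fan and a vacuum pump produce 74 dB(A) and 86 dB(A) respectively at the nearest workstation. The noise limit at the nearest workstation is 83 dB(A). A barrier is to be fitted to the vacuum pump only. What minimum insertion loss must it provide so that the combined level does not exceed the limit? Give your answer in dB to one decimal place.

The untreated sources together contribute 10^(74/10) = 2.512e+07, i.e. 74.00 dB(A).
To meet 83 dB(A) overall, the treated vacuum pump may contribute at most 10^(83/10) − 2.512e+07 = 1.744e+08, i.e. 82.42 dB(A).
Required insertion loss = 86 − 82.42 = 3.58 dB.

3.6 dB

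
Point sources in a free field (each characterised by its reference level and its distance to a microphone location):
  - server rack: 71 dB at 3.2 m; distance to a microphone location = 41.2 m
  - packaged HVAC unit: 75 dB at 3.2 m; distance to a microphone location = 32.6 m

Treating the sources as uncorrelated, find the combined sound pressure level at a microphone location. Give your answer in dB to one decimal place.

Propagate each source to the receiver with L = L_ref − 20·log₁₀(r/r_ref), then add intensities.
server rack: 71 − 20·log₁₀(41.2/3.2) = 71 − 22.19 = 48.81 dB.
packaged HVAC unit: 75 − 20·log₁₀(32.6/3.2) = 75 − 20.16 = 54.84 dB.
Σ 10^(L/10) = 3.806e+05 → L_total = 10·log₁₀(3.806e+05) = 55.81 dB.

55.8 dB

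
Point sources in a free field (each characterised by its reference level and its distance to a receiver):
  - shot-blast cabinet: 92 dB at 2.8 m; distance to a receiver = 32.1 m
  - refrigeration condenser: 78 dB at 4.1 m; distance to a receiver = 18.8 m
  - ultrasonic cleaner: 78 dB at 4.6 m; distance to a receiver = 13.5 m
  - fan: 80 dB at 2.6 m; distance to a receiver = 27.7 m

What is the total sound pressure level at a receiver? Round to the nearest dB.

74 dB

Apply inverse-square spreading to bring every level to the receiver, then sum 10^(L/10).
shot-blast cabinet: 92 − 20·log₁₀(32.1/2.8) = 92 − 21.19 = 70.81 dB.
refrigeration condenser: 78 − 20·log₁₀(18.8/4.1) = 78 − 13.23 = 64.77 dB.
ultrasonic cleaner: 78 − 20·log₁₀(13.5/4.6) = 78 − 9.35 = 68.65 dB.
fan: 80 − 20·log₁₀(27.7/2.6) = 80 − 20.55 = 59.45 dB.
Σ 10^(L/10) = 2.327e+07 → L_total = 10·log₁₀(2.327e+07) = 73.67 dB.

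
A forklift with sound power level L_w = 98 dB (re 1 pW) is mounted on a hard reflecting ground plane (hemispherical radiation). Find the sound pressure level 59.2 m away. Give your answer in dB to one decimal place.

54.6 dB

L_p = L_w − 10·log₁₀(2π·r²) with r = 59.2 m.
2π·r² = 2.202e+04 m², 10·log₁₀ of that is 43.428 dB.
L_p = 98 − 43.428 = 54.57 dB.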